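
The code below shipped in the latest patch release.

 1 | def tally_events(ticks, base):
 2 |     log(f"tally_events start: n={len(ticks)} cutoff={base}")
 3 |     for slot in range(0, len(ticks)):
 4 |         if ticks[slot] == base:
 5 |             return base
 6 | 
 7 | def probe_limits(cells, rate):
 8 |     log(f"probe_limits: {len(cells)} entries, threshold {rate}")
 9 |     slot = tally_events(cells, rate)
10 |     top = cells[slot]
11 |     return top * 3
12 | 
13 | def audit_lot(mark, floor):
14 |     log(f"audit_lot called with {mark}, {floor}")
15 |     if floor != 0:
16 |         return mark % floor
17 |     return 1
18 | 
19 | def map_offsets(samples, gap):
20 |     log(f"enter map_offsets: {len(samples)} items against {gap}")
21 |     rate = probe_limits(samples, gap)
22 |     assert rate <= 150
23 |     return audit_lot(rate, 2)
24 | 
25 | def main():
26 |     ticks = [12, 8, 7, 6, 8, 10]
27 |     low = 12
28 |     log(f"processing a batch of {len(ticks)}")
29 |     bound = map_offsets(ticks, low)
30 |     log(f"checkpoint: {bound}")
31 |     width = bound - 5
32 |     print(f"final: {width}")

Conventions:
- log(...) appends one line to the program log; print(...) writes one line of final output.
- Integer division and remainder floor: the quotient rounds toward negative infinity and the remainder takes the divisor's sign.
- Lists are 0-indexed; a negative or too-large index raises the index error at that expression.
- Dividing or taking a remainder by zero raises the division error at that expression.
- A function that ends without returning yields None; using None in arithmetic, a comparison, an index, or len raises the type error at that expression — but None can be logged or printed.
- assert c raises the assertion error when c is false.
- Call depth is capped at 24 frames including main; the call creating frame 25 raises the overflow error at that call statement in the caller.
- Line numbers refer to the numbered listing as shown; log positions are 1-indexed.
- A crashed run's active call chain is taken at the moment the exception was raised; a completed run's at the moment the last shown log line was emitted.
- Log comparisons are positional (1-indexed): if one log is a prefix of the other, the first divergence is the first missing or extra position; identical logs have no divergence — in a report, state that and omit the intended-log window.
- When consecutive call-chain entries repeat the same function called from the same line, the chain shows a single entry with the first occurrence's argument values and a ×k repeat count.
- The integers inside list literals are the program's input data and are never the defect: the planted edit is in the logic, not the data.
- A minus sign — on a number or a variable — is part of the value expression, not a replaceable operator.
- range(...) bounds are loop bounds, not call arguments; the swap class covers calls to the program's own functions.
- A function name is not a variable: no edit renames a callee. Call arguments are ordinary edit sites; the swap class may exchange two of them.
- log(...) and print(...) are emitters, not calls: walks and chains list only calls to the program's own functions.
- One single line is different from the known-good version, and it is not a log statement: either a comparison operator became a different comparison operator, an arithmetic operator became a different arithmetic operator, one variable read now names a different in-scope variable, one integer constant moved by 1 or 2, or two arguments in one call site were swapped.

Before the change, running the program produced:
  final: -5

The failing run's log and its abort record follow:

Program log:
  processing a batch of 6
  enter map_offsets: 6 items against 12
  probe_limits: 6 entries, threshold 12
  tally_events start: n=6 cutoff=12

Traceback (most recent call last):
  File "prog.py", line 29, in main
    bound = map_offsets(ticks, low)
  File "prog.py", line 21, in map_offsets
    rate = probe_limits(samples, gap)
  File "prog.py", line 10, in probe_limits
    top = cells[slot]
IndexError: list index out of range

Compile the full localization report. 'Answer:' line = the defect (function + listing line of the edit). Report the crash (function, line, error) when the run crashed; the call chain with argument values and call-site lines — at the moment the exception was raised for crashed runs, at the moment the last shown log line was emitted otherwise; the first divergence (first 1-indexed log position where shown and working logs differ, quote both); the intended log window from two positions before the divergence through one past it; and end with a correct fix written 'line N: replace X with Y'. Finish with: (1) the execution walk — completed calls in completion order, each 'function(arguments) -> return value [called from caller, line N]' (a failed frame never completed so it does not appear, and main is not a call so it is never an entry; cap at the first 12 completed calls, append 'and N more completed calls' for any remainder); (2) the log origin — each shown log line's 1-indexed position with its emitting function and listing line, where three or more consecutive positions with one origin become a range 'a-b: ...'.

Answer: the defect is in tally_events at line 5.
The tell: The faulty run's log stops after 4 lines; the working version's next line would be 'audit_lot called with 36, 2'.
Crash: probe_limits, line 10, IndexError.
Call chain: main -> map_offsets([12, 8, 7, 6, 8, 10], 12) (called at line 29) -> probe_limits([12, 8, 7, 6, 8, 10], 12) (called at line 21).
First divergence: position 5 — after 4 matching lines the faulty run goes silent; intended next line 'audit_lot called with 36, 2'.
Intended log window:
  3: probe_limits: 6 entries, threshold 12
  4: tally_events start: n=6 cutoff=12
  5: audit_lot called with 36, 2
  6: checkpoint: 0
Execution walk:
  tally_events([12, 8, 7, 6, 8, 10], 12) -> 12  [called from probe_limits, line 9]
Log origin:
  1 — main, line 28
  2 — map_offsets, line 20
  3 — probe_limits, line 8
  4 — tally_events, line 2
A correct fix: line 5: replace `base` with `slot`.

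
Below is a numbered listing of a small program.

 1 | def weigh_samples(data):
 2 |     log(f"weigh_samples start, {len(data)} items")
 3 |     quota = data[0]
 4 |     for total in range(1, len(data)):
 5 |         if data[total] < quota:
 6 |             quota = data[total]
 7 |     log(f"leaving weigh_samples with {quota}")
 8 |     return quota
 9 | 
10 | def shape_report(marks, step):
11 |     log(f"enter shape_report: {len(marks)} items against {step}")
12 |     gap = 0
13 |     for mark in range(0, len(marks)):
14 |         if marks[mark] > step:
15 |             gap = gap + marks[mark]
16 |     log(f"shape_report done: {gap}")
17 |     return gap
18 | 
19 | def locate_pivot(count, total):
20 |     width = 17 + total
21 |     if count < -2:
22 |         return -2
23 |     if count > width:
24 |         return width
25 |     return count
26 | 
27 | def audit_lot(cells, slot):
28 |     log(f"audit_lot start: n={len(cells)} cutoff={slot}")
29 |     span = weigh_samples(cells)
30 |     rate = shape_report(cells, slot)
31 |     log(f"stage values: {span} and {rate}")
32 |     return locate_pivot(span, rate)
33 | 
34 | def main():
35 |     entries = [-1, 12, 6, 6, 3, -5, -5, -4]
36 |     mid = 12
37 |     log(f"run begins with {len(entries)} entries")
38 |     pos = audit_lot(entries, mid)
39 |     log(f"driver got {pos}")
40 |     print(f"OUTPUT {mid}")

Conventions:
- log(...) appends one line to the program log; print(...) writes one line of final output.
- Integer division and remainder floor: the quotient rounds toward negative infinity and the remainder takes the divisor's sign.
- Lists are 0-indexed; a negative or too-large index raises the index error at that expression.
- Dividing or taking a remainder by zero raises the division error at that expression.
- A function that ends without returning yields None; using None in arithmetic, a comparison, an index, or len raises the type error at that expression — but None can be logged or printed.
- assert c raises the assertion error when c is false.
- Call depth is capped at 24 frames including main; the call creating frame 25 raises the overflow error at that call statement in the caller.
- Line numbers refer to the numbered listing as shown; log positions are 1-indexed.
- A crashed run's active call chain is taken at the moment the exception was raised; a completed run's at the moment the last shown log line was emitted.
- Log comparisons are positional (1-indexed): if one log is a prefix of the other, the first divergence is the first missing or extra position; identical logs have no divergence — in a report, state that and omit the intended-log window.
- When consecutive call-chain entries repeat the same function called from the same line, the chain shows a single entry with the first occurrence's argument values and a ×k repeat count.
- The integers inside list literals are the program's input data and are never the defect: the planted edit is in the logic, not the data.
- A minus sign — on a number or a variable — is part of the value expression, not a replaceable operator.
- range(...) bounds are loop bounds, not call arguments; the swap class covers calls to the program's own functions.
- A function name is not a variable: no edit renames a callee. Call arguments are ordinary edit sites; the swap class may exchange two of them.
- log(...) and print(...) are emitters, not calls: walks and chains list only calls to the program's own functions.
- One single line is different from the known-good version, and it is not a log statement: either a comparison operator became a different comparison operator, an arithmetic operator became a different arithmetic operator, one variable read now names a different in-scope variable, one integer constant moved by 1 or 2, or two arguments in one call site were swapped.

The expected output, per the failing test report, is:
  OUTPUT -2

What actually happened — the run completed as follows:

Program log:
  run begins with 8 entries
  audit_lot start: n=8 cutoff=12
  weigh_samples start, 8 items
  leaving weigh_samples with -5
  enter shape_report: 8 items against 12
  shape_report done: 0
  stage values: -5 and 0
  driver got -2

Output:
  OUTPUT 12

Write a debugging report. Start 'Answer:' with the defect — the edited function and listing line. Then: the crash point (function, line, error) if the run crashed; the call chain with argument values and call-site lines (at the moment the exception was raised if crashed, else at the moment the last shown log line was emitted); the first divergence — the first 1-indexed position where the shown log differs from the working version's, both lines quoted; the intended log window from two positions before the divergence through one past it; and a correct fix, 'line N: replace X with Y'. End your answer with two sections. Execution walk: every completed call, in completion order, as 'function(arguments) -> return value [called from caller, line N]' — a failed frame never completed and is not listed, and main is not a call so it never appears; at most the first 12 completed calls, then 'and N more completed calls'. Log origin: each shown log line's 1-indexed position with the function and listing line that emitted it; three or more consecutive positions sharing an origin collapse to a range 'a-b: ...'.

Answer: the defect is in main at line 40.
Key fact: No log line changed; the fault shows up purely in the output.
Call chain: main.
First divergence: none; the two logs match at every position.
Execution walk:
  weigh_samples([-1, 12, 6, 6, 3, -5, -5, -4]) -> -5  [called from audit_lot, line 29]
  shape_report([-1, 12, 6, 6, 3, -5, -5, -4], 12) -> 0  [called from audit_lot, line 30]
  locate_pivot(-5, 0) -> -2  [called from audit_lot, line 32]
  audit_lot([-1, 12, 6, 6, 3, -5, -5, -4], 12) -> -2  [called from main, line 38]
Log line origins:
  1: emitted by main (line 37)
  2: emitted by audit_lot (line 28)
  3: emitted by weigh_samples (line 2)
  4: emitted by weigh_samples (line 7)
  5: emitted by shape_report (line 11)
  6: emitted by shape_report (line 16)
  7: emitted by audit_lot (line 31)
  8: emitted by main (line 39)
A correct fix: line 40: replace `mid` with `pos`.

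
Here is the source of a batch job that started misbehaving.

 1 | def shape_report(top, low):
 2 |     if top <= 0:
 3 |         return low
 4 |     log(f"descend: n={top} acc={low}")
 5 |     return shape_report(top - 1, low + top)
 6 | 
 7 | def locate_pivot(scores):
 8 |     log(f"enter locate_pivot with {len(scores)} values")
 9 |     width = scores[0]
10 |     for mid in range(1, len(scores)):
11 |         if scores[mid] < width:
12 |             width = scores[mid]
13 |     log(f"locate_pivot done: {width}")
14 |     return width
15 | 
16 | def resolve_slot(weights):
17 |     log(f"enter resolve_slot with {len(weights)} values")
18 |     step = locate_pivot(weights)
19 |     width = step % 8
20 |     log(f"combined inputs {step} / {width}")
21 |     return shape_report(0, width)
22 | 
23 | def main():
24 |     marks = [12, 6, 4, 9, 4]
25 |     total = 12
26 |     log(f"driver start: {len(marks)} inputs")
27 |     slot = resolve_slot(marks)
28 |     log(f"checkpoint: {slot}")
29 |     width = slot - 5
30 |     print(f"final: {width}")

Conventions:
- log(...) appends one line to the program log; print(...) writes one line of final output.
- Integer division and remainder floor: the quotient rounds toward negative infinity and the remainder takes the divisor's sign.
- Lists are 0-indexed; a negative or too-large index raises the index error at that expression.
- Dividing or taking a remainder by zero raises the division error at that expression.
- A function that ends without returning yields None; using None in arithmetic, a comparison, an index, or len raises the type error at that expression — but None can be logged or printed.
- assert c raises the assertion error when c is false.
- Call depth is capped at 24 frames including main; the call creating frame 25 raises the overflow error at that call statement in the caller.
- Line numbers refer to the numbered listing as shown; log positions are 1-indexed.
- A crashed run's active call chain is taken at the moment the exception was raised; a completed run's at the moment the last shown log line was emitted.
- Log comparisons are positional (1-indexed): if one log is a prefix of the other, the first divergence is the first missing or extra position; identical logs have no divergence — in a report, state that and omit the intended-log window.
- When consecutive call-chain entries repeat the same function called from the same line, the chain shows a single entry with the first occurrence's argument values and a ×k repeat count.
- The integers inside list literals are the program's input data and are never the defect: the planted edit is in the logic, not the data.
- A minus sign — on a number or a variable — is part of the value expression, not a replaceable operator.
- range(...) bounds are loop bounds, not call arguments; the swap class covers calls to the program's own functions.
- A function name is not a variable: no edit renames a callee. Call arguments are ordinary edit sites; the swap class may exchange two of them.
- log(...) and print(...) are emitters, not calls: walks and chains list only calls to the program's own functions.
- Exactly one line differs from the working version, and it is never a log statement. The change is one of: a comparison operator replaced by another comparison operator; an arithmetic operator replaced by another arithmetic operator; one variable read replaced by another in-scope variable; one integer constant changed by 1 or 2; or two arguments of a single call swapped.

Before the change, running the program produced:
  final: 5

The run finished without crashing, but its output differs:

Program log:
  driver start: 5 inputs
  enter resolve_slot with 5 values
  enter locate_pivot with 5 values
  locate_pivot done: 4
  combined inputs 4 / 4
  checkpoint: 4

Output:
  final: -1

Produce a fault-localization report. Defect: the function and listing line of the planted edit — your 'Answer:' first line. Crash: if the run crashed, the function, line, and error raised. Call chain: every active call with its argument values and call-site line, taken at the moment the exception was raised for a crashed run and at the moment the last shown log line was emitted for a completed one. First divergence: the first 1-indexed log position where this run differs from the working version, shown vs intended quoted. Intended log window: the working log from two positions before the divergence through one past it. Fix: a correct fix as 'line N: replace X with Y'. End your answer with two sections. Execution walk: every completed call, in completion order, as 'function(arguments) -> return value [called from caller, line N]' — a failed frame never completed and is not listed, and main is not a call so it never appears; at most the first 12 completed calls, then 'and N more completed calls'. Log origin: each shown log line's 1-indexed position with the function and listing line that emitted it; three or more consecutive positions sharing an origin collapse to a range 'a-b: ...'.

Answer: the defect is in resolve_slot at line 21.
Key fact: The log first diverges at position 6: the faulty run prints 'checkpoint: 4' where the working version prints 'descend: n=4 acc=0'.
Call chain: main.
First divergence: position 6 — shown 'checkpoint: 4', intended 'descend: n=4 acc=0'.
Intended log window:
  4: locate_pivot done: 4
  5: combined inputs 4 / 4
  6: descend: n=4 acc=0
  7: descend: n=3 acc=4
Execution walk:
  locate_pivot([12, 6, 4, 9, 4]) -> 4  [called from resolve_slot, line 18]
  shape_report(0, 4) -> 4  [called from resolve_slot, line 21]
  resolve_slot([12, 6, 4, 9, 4]) -> 4  [called from main, line 27]
Log line origins:
  1: from main, line 26
  2: from resolve_slot, line 17
  3: from locate_pivot, line 8
  4: from locate_pivot, line 13
  5: from resolve_slot, line 20
  6: from main, line 28
A correct fix: line 21: replace `shape_report(0, width)` with `shape_report(width, 0)`.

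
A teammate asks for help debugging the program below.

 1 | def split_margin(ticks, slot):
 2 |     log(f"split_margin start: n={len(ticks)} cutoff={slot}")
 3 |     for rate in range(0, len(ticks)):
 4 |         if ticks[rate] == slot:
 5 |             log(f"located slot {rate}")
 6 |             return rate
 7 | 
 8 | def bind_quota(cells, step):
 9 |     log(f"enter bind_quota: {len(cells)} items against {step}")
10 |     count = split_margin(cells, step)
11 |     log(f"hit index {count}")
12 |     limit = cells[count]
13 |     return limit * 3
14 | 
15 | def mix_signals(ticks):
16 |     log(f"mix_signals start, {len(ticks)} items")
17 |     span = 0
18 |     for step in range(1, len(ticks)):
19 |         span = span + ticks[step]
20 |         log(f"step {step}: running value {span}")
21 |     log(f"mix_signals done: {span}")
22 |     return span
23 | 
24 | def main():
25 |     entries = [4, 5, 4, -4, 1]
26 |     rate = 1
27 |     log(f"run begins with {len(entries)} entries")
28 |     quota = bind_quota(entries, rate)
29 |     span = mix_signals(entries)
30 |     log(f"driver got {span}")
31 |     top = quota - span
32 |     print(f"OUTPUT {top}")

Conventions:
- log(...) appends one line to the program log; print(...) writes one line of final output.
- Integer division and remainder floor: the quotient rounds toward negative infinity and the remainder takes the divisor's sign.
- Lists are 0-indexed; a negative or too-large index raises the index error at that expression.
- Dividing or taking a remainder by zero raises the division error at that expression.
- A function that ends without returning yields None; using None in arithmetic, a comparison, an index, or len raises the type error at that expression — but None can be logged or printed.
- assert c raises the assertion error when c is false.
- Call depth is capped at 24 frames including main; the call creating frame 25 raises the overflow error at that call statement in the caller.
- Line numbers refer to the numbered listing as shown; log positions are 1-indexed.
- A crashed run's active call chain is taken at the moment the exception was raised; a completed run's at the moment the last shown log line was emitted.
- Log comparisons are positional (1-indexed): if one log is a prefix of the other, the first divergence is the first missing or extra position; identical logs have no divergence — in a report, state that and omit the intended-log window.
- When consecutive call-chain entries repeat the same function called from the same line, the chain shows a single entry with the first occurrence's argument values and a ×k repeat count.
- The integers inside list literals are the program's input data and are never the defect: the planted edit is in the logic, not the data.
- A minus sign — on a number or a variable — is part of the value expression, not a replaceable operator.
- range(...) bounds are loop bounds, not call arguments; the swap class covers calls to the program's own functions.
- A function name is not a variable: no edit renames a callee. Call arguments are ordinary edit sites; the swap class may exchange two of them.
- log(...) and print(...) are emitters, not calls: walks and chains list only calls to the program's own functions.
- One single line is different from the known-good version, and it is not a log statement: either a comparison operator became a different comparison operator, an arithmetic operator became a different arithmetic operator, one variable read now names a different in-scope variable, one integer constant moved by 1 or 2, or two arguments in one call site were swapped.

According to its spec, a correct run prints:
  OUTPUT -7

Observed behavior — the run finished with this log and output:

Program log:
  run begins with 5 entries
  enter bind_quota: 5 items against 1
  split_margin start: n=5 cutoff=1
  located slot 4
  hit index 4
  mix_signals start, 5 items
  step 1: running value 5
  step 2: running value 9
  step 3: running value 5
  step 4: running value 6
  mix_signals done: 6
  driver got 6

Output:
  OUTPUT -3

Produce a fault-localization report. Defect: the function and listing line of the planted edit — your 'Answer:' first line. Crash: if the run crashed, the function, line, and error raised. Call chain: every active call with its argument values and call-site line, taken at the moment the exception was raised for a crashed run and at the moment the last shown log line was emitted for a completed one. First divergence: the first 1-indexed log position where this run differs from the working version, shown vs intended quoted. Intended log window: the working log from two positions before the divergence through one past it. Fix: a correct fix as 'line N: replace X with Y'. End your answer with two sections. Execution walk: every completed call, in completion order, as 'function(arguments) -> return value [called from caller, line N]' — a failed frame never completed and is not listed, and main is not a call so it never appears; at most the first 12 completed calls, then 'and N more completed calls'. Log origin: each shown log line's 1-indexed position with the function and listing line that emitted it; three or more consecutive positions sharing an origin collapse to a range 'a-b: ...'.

Answer: the defect is in mix_signals at line 18.
Core observation: The earliest visible damage is log position 7 — 'step 1: running value 5' rather than the intended 'step 0: running value 4'.
Call chain: main.
First divergence: position 7; shown 'step 1: running value 5' vs intended 'step 0: running value 4'.
Intended log window:
  5: hit index 4
  6: mix_signals start, 5 items
  7: step 0: running value 4
  8: step 1: running value 9
Execution walk:
  split_margin([4, 5, 4, -4, 1], 1) -> 4  [called from bind_quota, line 10]
  bind_quota([4, 5, 4, -4, 1], 1) -> 3  [called from main, line 28]
  mix_signals([4, 5, 4, -4, 1]) -> 6  [called from main, line 29]
Log origin:
  1: emitted by main (line 27)
  2: emitted by bind_quota (line 9)
  3: emitted by split_margin (line 2)
  4: emitted by split_margin (line 5)
  5: emitted by bind_quota (line 11)
  6: emitted by mix_signals (line 16)
  7-10: emitted by mix_signals (line 20)
  11: emitted by mix_signals (line 21)
  12: emitted by main (line 30)
A correct fix: line 18: replace `1` with `0`.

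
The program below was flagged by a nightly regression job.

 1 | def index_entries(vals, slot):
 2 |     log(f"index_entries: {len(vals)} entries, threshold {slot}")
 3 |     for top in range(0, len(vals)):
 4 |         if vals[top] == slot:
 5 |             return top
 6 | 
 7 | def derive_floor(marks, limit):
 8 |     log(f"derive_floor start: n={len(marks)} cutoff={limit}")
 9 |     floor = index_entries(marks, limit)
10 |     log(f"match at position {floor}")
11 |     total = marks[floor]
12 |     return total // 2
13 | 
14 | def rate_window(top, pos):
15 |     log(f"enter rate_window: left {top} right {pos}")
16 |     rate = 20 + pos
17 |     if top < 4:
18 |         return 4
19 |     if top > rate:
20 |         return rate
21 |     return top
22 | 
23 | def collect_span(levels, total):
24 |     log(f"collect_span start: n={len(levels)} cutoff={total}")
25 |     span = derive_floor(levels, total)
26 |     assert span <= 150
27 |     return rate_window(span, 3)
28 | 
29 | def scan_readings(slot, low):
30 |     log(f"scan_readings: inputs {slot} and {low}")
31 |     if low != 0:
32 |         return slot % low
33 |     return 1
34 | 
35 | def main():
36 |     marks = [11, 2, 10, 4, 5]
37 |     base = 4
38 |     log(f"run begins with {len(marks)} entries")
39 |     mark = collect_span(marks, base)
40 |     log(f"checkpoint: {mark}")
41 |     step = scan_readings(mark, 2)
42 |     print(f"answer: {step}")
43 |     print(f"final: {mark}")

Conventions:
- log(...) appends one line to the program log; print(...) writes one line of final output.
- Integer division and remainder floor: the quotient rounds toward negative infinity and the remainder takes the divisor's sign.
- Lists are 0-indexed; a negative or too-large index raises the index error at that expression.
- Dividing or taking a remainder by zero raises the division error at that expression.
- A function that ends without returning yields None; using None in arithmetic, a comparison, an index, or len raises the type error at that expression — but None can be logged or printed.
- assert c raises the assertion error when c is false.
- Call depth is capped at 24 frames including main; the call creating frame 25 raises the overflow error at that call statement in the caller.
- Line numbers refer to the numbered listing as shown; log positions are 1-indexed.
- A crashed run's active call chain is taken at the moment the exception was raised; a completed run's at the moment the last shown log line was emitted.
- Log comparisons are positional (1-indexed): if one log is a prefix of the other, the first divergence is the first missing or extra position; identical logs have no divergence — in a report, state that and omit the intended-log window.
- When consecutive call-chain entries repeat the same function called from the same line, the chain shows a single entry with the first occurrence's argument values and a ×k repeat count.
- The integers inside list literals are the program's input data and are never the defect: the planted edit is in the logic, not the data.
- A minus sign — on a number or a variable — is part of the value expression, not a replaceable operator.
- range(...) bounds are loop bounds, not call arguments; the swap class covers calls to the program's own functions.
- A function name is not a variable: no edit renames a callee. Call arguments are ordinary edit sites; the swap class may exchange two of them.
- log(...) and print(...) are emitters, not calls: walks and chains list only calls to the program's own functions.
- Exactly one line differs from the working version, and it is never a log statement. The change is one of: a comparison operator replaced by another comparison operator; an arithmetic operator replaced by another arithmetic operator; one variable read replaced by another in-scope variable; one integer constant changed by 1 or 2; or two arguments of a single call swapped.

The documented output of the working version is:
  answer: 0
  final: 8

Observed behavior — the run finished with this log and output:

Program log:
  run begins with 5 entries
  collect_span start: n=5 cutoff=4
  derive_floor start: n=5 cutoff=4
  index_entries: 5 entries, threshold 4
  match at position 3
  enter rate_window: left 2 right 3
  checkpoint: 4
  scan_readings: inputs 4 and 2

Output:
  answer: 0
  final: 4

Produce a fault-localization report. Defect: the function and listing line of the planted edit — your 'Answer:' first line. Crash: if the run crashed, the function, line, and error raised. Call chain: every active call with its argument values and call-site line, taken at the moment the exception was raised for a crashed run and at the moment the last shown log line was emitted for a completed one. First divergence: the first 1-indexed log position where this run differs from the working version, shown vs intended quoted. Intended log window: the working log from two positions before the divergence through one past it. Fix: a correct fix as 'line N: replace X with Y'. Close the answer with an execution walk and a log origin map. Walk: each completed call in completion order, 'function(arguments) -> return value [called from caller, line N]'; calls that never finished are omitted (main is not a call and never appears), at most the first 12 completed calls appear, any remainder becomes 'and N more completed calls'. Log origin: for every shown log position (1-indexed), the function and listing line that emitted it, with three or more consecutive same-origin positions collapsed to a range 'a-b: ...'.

Answer: the defect is in derive_floor at line 12.
Key fact: Log line 6 is where behavior first shows: 'enter rate_window: left 2 right 3' appears instead of 'enter rate_window: left 8 right 3'.
Call chain: main -> scan_readings(4, 2) (called at line 41).
First divergence: position 6 — the shown line 'enter rate_window: left 2 right 3' should read 'enter rate_window: left 8 right 3'.
Intended log window:
  4: index_entries: 5 entries, threshold 4
  5: match at position 3
  6: enter rate_window: left 8 right 3
  7: checkpoint: 8
Execution walk:
  index_entries([11, 2, 10, 4, 5], 4) -> 3  [called from derive_floor, line 9]
  derive_floor([11, 2, 10, 4, 5], 4) -> 2  [called from collect_span, line 25]
  rate_window(2, 3) -> 4  [called from collect_span, line 27]
  collect_span([11, 2, 10, 4, 5], 4) -> 4  [called from main, line 39]
  scan_readings(4, 2) -> 0  [called from main, line 41]
Origin of each log line:
  1: emitted by main (line 38)
  2: emitted by collect_span (line 24)
  3: emitted by derive_floor (line 8)
  4: emitted by index_entries (line 2)
  5: emitted by derive_floor (line 10)
  6: emitted by rate_window (line 15)
  7: emitted by main (line 40)
  8: emitted by scan_readings (line 30)
A correct fix: line 12: replace `//` with `*`.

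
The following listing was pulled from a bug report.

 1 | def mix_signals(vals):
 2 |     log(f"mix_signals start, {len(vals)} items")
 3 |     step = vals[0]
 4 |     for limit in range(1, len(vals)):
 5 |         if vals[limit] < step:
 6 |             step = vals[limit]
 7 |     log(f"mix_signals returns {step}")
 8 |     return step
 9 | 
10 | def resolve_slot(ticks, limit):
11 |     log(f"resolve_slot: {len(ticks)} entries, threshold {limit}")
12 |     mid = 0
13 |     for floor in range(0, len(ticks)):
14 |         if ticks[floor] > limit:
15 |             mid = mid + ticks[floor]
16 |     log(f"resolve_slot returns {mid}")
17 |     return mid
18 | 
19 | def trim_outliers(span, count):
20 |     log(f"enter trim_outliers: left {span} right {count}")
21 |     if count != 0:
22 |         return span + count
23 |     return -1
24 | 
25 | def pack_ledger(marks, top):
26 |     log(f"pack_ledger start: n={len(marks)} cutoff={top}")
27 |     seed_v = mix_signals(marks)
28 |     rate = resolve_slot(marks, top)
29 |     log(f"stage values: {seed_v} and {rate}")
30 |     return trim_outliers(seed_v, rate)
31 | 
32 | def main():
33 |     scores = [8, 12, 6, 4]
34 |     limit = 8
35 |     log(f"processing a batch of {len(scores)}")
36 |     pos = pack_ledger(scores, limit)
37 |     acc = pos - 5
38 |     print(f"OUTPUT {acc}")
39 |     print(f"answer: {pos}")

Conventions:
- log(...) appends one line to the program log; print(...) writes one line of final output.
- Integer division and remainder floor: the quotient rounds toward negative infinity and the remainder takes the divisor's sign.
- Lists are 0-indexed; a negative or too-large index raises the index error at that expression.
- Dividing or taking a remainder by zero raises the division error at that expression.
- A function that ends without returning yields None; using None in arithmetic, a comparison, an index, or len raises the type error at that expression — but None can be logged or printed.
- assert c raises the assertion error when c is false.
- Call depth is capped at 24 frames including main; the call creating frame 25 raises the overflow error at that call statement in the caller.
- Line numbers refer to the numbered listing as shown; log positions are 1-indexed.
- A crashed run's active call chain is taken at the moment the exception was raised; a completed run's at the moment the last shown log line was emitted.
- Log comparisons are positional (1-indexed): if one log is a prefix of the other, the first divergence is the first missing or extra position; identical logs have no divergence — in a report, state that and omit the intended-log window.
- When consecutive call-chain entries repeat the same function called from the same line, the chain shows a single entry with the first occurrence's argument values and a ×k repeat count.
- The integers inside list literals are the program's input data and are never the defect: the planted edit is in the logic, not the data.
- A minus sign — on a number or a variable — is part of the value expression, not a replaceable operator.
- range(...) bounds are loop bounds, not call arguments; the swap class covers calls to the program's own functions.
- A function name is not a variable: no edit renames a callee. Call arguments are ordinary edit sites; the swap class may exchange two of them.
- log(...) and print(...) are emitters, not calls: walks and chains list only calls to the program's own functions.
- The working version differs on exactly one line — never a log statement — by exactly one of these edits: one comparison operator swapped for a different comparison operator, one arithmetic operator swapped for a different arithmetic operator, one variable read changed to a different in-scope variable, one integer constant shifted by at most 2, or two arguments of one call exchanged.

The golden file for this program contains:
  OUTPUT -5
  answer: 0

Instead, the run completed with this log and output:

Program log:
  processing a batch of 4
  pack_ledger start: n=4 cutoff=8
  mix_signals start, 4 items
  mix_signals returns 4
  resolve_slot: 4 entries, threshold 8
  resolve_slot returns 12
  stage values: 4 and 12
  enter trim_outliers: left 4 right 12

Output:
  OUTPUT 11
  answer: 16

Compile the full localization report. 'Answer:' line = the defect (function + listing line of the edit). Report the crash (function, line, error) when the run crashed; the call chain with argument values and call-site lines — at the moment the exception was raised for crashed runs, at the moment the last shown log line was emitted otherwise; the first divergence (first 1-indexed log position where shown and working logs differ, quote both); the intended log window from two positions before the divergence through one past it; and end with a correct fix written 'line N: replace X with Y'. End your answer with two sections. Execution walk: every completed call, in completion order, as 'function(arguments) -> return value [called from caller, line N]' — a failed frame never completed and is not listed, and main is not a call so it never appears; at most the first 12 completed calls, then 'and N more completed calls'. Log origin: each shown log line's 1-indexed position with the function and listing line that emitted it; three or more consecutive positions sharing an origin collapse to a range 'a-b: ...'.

Answer: the defect is in trim_outliers at line 22.
Key fact: Nothing in the log betrays the bug — only the output does.
Call chain: main -> pack_ledger([8, 12, 6, 4], 8) (called at line 36) -> trim_outliers(4, 12) (called at line 30).
First divergence: none (the log streams are identical).
Execution walk:
  mix_signals([8, 12, 6, 4]) -> 4  [called from pack_ledger, line 27]
  resolve_slot([8, 12, 6, 4], 8) -> 12  [called from pack_ledger, line 28]
  trim_outliers(4, 12) -> 16  [called from pack_ledger, line 30]
  pack_ledger([8, 12, 6, 4], 8) -> 16  [called from main, line 36]
Origin of each log line:
  1: from main, line 35
  2: from pack_ledger, line 26
  3: from mix_signals, line 2
  4: from mix_signals, line 7
  5: from resolve_slot, line 11
  6: from resolve_slot, line 16
  7: from pack_ledger, line 29
  8: from trim_outliers, line 20
A correct fix: line 22: replace `+` with `//`.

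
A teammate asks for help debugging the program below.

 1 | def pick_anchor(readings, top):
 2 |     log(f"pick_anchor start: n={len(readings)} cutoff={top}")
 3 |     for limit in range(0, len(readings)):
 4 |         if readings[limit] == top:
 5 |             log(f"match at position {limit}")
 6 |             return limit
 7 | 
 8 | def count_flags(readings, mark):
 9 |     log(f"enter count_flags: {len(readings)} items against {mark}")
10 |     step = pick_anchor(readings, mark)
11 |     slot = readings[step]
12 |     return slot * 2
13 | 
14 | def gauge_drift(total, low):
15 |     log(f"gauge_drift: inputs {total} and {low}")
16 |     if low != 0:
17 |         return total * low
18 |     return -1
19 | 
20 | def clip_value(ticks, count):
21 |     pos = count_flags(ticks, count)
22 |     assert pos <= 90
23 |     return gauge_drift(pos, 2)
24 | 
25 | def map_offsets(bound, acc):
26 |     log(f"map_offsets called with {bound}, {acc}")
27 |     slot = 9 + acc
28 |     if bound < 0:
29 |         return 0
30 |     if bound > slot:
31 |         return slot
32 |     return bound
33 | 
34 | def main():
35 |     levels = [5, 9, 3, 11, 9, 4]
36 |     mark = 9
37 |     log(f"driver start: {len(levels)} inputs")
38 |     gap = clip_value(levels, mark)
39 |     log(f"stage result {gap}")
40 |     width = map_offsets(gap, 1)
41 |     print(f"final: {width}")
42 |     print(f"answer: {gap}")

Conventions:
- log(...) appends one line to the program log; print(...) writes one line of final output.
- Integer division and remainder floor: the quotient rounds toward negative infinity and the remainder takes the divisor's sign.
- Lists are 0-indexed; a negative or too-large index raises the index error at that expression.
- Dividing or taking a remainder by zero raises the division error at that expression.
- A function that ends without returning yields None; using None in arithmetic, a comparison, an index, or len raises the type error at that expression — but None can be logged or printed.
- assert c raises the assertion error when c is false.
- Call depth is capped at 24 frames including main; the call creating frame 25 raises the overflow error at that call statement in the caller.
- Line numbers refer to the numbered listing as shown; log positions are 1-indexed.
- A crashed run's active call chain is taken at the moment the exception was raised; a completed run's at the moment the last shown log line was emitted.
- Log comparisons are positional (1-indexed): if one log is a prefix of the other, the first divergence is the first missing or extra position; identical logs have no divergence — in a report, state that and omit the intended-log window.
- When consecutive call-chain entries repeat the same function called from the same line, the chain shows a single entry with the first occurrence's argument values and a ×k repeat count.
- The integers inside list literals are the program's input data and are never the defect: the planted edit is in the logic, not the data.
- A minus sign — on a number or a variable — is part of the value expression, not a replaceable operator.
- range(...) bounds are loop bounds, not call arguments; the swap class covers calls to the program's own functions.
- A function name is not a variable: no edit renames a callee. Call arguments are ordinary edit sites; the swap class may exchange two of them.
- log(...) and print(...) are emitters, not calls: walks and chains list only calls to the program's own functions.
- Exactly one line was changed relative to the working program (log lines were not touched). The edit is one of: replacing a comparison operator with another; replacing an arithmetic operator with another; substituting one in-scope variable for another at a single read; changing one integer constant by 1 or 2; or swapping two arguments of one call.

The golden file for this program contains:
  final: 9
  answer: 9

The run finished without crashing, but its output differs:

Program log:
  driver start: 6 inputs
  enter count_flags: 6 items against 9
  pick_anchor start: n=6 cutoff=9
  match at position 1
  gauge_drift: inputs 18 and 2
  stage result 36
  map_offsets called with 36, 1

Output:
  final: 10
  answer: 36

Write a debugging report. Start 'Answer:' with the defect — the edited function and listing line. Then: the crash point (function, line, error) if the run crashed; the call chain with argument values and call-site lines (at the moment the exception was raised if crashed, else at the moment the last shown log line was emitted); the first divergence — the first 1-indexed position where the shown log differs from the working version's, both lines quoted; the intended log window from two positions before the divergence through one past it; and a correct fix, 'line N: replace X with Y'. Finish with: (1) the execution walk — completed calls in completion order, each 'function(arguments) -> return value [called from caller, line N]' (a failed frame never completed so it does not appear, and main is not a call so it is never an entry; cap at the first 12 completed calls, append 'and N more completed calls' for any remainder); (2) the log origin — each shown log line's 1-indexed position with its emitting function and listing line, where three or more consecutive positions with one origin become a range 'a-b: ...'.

Answer: the defect is in gauge_drift at line 17.
Key fact: At log position 6 the runs split — shown 'stage result 36', but the working version logs 'stage result 9'.
Call chain: main -> map_offsets(36, 1) (called at line 40).
First divergence: at position 6 the run shows 'stage result 36' where the working version logs 'stage result 9'.
Intended log window:
  4: match at position 1
  5: gauge_drift: inputs 18 and 2
  6: stage result 9
  7: map_offsets called with 9, 1
Execution walk:
  pick_anchor([5, 9, 3, 11, 9, 4], 9) -> 1  [called from count_flags, line 10]
  count_flags([5, 9, 3, 11, 9, 4], 9) -> 18  [called from clip_value, line 21]
  gauge_drift(18, 2) -> 36  [called from clip_value, line 23]
  clip_value([5, 9, 3, 11, 9, 4], 9) -> 36  [called from main, line 38]
  map_offsets(36, 1) -> 10  [called from main, line 40]
Log origin:
  1: from main, line 37
  2: from count_flags, line 9
  3: from pick_anchor, line 2
  4: from pick_anchor, line 5
  5: from gauge_drift, line 15
  6: from main, line 39
  7: from map_offsets, line 26
A correct fix: line 17: replace `*` with `//`.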